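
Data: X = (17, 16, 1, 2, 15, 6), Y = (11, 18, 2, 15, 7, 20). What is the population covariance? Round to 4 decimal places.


Cov = (1/n)*sum((xi-xbar)(yi-ybar))
n = 6, xbar = 57/6 = 9.5, ybar = 73/6 ≈ 12.166667
sum((xi-xbar)(yi-ybar)) = 38.5
Cov = 38.5 / 6 = 77/12 ≈ 6.416667

6.4167


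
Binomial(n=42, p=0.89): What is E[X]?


E[X] = n*p = 42 * 0.89 = 37.38

37.38


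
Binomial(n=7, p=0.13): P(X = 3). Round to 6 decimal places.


P = C(n,k) * p^k * (1-p)^(n-k)
C(7,3) = 35
p^k = 0.13^3 = 0.002197
(1-p)^(n-k) = 0.87^4 ≈ 0.5728976
P = 35 * 0.002197 * 0.5728976 ≈ 0.044053

0.044053


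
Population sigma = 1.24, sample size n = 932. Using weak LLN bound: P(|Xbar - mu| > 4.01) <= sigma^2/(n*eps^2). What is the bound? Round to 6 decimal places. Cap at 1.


bound = min(1, sigma^2/(n*eps^2))
sigma^2 = 1.24^2 = 1.5376
n*eps^2 = 932 * 4.01^2 = 932 * 16.0801 = 14986.6532
sigma^2/(n*eps^2) = 1.5376 / 14986.6532 ≈ 0.00010260

0.000103


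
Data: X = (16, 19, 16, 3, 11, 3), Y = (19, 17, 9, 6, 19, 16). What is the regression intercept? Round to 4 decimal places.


a = ybar - b*xbar, where b = sum((xi-xbar)(yi-ybar)) / sum((xi-xbar)^2)
n = 6, xbar = 68/6 = 34/3 ≈ 11.333333, ybar = 86/6 = 43/3 ≈ 14.333333
Sxy = sum((xi-xbar)(yi-ybar)) = 214/3 ≈ 71.333333
Sxx = sum((xi-xbar)^2) = 724/3 ≈ 241.333333
b = Sxy / Sxx = 107/362 ≈ 0.295580
a = 14.333333 - 0.295580 * 11.333333 = 1988/181 ≈ 10.983425

10.9834


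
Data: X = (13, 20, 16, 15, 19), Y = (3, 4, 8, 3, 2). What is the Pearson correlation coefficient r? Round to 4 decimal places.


r = sum((xi-xbar)(yi-ybar)) / sqrt(sum((xi-xbar)^2) * sum((yi-ybar)^2))
n = 5, xbar = 83/5 = 16.6, ybar = 20/5 = 4
Sxy = sum((xi-xbar)(yi-ybar)) = -2
Sxx = sum((xi-xbar)^2) = 33.2
Syy = sum((yi-ybar)^2) = 22
sqrt(Sxx*Syy) ≈ 27.025913
r = Sxy / sqrt(Sxx*Syy) = -2 / 27.025913 ≈ -0.074003

-0.0740


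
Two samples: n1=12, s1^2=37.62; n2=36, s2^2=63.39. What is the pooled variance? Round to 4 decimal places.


sp^2 = ((n1-1)*s1^2 + (n2-1)*s2^2)/(n1+n2-2)
(n1-1)*s1^2 = 11 * 37.62 = 413.82
(n2-1)*s2^2 = 35 * 63.39 = 2218.65
numerator = 413.82 + 2218.65 = 2632.47
n1+n2-2 = 46
sp^2 = 2632.47 / 46 = 263247/4600 ≈ 57.227609

57.2276


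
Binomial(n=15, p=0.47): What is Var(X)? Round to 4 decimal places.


Var = n*p*(1-p) = 15 * 0.47 * 0.53 = 3.7365

3.7365


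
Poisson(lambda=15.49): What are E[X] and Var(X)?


E[X] = Var(X) = lambda = 15.49

15.49, 15.49


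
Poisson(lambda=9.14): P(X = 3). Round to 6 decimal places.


P = e^(-lam) * lam^k / k!
e^(-9.14) ≈ 0.0001072873
lam^k = 9.14^3 = 763.551944
k! = 3! = 6
P = 0.0001072873 * 763.551944 / 6 ≈ 0.013653

0.013653


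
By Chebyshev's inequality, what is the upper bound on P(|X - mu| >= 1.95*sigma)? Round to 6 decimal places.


P <= 1/k^2
k^2 = 1.95^2 = 3.8025
1/k^2 = 1 / 3.8025 = 400/1521 ≈ 0.26298488

0.262985


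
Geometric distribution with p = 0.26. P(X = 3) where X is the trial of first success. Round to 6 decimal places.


P = (1-p)^(k-1) * p
(1-p)^(k-1) = 0.74^2 = 0.5476
P = 0.5476 * 0.26 = 0.142376

0.142376


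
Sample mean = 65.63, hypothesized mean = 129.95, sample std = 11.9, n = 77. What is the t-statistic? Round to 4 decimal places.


t = (xbar - mu0) / (s/sqrt(n))
xbar - mu0 = 65.63 - 129.95 = -64.32
sqrt(77) ≈ 8.77496439
s/sqrt(n) = 11.9 / 8.77496439 ≈ 1.35613086
t = -64.32 / 1.35613086 ≈ -47.429051

-47.4291


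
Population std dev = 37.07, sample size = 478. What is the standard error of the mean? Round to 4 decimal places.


SE = sigma / sqrt(n)
sqrt(478) ≈ 21.863211
SE = 37.07 / 21.863211 ≈ 1.695542

1.6955


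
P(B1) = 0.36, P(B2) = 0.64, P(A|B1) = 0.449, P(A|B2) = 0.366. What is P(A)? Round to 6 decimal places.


P(A) = P(A|B1)*P(B1) + P(A|B2)*P(B2)
P(A|B1)*P(B1) = 0.449 * 0.36 = 0.16164
P(A|B2)*P(B2) = 0.366 * 0.64 = 0.23424
P(A) = 0.16164 + 0.23424 = 0.39588

0.395880


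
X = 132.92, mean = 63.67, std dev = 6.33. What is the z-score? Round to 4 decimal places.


z = (X - mu) / sigma
X - mu = 132.92 - 63.67 = 69.25
z = 69.25 / 6.33 = 6925/633 ≈ 10.939968

10.9400


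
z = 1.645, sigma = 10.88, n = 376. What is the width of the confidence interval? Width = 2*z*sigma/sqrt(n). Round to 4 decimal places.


width = 2*z*sigma/sqrt(n)
2*z*sigma = 2 * 1.645 * 10.88 = 35.7952
sqrt(376) ≈ 19.390719
width = 35.7952 / 19.390719 ≈ 1.845996

1.8460


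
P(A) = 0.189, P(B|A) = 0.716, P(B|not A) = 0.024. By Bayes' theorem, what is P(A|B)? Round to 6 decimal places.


P(A|B) = P(B|A)*P(A) / P(B), P(B) = P(B|A)*P(A) + P(B|not A)*P(not A)
P(B|A)*P(A) = 0.716 * 0.189 = 0.135324
P(B|not A)*P(not A) = 0.024 * 0.811 = 0.019464
P(B) = 0.135324 + 0.019464 = 0.154788
P(A|B) = 0.135324 / 0.154788 ≈ 0.87425382

0.874254


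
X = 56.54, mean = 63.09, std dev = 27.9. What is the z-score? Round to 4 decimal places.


z = (X - mu) / sigma
X - mu = 56.54 - 63.09 = -6.55
z = -6.55 / 27.9 = -131/558 ≈ -0.234767

-0.2348


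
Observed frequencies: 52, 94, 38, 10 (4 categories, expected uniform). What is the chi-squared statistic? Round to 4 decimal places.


chi2 = sum((O-E)^2/E), E = total/4
total = 194, E = 194/4 = 48.5
(52 - 48.5)^2 / 48.5 = 12.25 / 48.5 = 49/194 ≈ 0.252577
(94 - 48.5)^2 / 48.5 = 2070.25 / 48.5 = 8281/194 ≈ 42.685567
(38 - 48.5)^2 / 48.5 = 110.25 / 48.5 = 441/194 ≈ 2.273196
(10 - 48.5)^2 / 48.5 = 1482.25 / 48.5 = 5929/194 ≈ 30.561856
chi2 = 7350/97 ≈ 75.773196

75.7732


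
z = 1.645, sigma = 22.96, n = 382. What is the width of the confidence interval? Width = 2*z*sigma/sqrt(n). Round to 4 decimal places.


width = 2*z*sigma/sqrt(n)
2*z*sigma = 2 * 1.645 * 22.96 = 75.5384
sqrt(382) ≈ 19.544820
width = 75.5384 / 19.544820 ≈ 3.864881

3.8649


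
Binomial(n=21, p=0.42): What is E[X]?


E[X] = n*p = 21 * 0.42 = 8.82

8.82


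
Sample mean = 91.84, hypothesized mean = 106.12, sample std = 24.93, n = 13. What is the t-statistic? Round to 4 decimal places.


t = (xbar - mu0) / (s/sqrt(n))
xbar - mu0 = 91.84 - 106.12 = -14.28
sqrt(13) ≈ 3.60555128
s/sqrt(n) = 24.93 / 3.60555128 ≈ 6.91433795
t = -14.28 / 6.91433795 ≈ -2.065274

-2.0653


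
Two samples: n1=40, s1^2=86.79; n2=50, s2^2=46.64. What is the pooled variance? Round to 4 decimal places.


sp^2 = ((n1-1)*s1^2 + (n2-1)*s2^2)/(n1+n2-2)
(n1-1)*s1^2 = 39 * 86.79 = 3384.81
(n2-1)*s2^2 = 49 * 46.64 = 2285.36
numerator = 3384.81 + 2285.36 = 5670.17
n1+n2-2 = 88
sp^2 = 5670.17 / 88 = 64.43375

64.4338


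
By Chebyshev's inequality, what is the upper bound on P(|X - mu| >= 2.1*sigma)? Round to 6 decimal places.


P <= 1/k^2
k^2 = 2.1^2 = 4.41
1/k^2 = 1 / 4.41 = 100/441 ≈ 0.22675737

0.226757


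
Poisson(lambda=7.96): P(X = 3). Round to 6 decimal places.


P = e^(-lam) * lam^k / k!
e^(-7.96) ≈ 0.0003491531
lam^k = 7.96^3 = 504.358336
k! = 3! = 6
P = 0.0003491531 * 504.358336 / 6 ≈ 0.029350

0.029350


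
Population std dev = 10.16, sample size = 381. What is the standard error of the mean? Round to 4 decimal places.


SE = sigma / sqrt(n)
sqrt(381) ≈ 19.519221
SE = 10.16 / 19.519221 ≈ 0.520513

0.5205


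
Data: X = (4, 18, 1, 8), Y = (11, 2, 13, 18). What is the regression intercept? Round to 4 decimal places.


a = ybar - b*xbar, where b = sum((xi-xbar)(yi-ybar)) / sum((xi-xbar)^2)
n = 4, xbar = 31/4 = 7.75, ybar = 44/4 = 11
Sxy = sum((xi-xbar)(yi-ybar)) = -104
Sxx = sum((xi-xbar)^2) = 164.75
b = Sxy / Sxx = -416/659 ≈ -0.631259
a = 11 - (-0.631259) * 7.75 = 10473/659 ≈ 15.892261

15.8923


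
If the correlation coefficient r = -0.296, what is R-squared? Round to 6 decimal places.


R^2 = r^2 = (-0.296)^2 = 0.087616

0.087616


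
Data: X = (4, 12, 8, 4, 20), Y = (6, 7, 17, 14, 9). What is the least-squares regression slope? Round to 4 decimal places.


b = sum((xi-xbar)(yi-ybar)) / sum((xi-xbar)^2)
n = 5, xbar = 48/5 = 9.6, ybar = 53/5 = 10.6
Sxy = sum((xi-xbar)(yi-ybar)) = -28.8
Sxx = sum((xi-xbar)^2) = 179.2
b = Sxy / Sxx = -9/56 ≈ -0.160714

-0.1607


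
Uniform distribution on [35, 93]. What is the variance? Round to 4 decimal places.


Var = (b-a)^2 / 12
(b-a)^2 = (93 - 35)^2 = 3364
Var = 3364/12 ≈ 280.333333

280.3333


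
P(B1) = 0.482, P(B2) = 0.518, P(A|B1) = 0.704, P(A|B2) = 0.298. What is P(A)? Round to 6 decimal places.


P(A) = P(A|B1)*P(B1) + P(A|B2)*P(B2)
P(A|B1)*P(B1) = 0.704 * 0.482 = 0.339328
P(A|B2)*P(B2) = 0.298 * 0.518 = 0.154364
P(A) = 0.339328 + 0.154364 = 0.493692

0.493692


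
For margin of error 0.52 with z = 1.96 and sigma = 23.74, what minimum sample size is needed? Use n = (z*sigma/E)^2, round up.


z*sigma/E = 1.96 * 23.74 / 0.52 = 58163/650 ≈ 89.481538
(z*sigma/E)^2 ≈ 8006.945725
round up: n = 8007

8007


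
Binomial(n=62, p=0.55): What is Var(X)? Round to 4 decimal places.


Var = n*p*(1-p) = 62 * 0.55 * 0.45 = 15.345

15.3450


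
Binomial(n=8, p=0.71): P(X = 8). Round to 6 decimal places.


P = C(n,k) * p^k * (1-p)^(n-k)
C(8,8) = 1
p^k = 0.71^8 ≈ 0.06457535
(1-p)^(n-k) = 0.29^0 = 1
P = 1 * 0.06457535 * 1 ≈ 0.064575

0.064575


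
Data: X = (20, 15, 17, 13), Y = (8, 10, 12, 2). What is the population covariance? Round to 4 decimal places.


Cov = (1/n)*sum((xi-xbar)(yi-ybar))
n = 4, xbar = 65/4 = 16.25, ybar = 32/4 = 8
sum((xi-xbar)(yi-ybar)) = 20
Cov = 20 / 4 = 5

5.0000


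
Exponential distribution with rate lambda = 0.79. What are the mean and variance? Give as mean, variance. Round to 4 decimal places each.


mean = 1/lam, var = 1/lam^2
mean = 1 / 0.79 = 100/79 ≈ 1.265823
lam^2 = 0.79^2 = 0.6241
var = 1 / 0.6241 = 10000/6241 ≈ 1.602307

1.2658, 1.6023


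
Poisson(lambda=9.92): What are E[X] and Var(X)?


E[X] = Var(X) = lambda = 9.92

9.92, 9.92


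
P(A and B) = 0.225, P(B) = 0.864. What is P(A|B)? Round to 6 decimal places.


P(A|B) = P(A and B) / P(B) = 0.225 / 0.864 = 25/96 ≈ 0.26041667

0.260417


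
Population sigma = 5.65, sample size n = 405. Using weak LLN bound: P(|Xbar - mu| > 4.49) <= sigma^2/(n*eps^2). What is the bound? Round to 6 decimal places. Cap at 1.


bound = min(1, sigma^2/(n*eps^2))
sigma^2 = 5.65^2 = 31.9225
n*eps^2 = 405 * 4.49^2 = 405 * 20.1601 = 8164.8405
sigma^2/(n*eps^2) = 31.9225 / 8164.8405 ≈ 0.00390975

0.003910


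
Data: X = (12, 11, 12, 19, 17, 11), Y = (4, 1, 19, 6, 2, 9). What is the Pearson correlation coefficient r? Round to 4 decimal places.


r = sum((xi-xbar)(yi-ybar)) / sqrt(sum((xi-xbar)^2) * sum((yi-ybar)^2))
n = 6, xbar = 82/6 = 41/3 ≈ 13.666667, ybar = 41/6 ≈ 6.833333
Sxy = sum((xi-xbar)(yi-ybar)) = -79/3 ≈ -26.333333
Sxx = sum((xi-xbar)^2) = 178/3 ≈ 59.333333
Syy = sum((yi-ybar)^2) = 1313/6 ≈ 218.833333
sqrt(Sxx*Syy) ≈ 113.947844
r = Sxy / sqrt(Sxx*Syy) = -26.333333 / 113.947844 ≈ -0.231100

-0.2311


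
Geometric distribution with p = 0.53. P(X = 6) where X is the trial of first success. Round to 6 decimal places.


P = (1-p)^(k-1) * p
(1-p)^(k-1) = 0.47^5 ≈ 0.02293450
P = 0.02293450 * 0.53 ≈ 0.01215529

0.012155


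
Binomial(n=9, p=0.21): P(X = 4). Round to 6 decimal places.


P = C(n,k) * p^k * (1-p)^(n-k)
C(9,4) = 126
p^k = 0.21^4 = 0.00194481
(1-p)^(n-k) = 0.79^5 ≈ 0.3077056
P = 126 * 0.00194481 * 0.3077056 ≈ 0.075402

0.075402


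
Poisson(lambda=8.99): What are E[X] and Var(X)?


E[X] = Var(X) = lambda = 8.99

8.99, 8.99


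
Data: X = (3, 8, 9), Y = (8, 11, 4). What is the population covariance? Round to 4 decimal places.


Cov = (1/n)*sum((xi-xbar)(yi-ybar))
n = 3, xbar = 20/3 ≈ 6.666667, ybar = 23/3 ≈ 7.666667
sum((xi-xbar)(yi-ybar)) = -16/3 ≈ -5.333333
Cov = -5.333333 / 3 = -16/9 ≈ -1.777778

-1.7778


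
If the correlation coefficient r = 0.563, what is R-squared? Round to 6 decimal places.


R^2 = r^2 = (0.563)^2 = 0.316969

0.316969


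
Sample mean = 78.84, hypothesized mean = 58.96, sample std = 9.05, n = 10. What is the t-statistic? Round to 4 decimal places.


t = (xbar - mu0) / (s/sqrt(n))
xbar - mu0 = 78.84 - 58.96 = 19.88
sqrt(10) ≈ 3.16227766
s/sqrt(n) = 9.05 / 3.16227766 ≈ 2.86186128
t = 19.88 / 2.86186128 ≈ 6.946528

6.9465


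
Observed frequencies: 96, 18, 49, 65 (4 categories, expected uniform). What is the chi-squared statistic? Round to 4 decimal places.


chi2 = sum((O-E)^2/E), E = total/4
total = 228, E = 228/4 = 57
(96 - 57)^2 / 57 = 1521 / 57 = 507/19 ≈ 26.684211
(18 - 57)^2 / 57 = 1521 / 57 = 507/19 ≈ 26.684211
(49 - 57)^2 / 57 = 64 / 57 = 64/57 ≈ 1.122807
(65 - 57)^2 / 57 = 64 / 57 = 64/57 ≈ 1.122807
chi2 = 3170/57 ≈ 55.614035

55.6140


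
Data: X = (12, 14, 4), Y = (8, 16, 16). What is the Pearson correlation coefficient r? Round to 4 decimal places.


r = sum((xi-xbar)(yi-ybar)) / sqrt(sum((xi-xbar)^2) * sum((yi-ybar)^2))
n = 3, xbar = 30/3 = 10, ybar = 40/3 ≈ 13.333333
Sxy = sum((xi-xbar)(yi-ybar)) = -16
Sxx = sum((xi-xbar)^2) = 56
Syy = sum((yi-ybar)^2) = 128/3 ≈ 42.666667
sqrt(Sxx*Syy) ≈ 48.880807
r = Sxy / sqrt(Sxx*Syy) = -16 / 48.880807 ≈ -0.327327

-0.3273


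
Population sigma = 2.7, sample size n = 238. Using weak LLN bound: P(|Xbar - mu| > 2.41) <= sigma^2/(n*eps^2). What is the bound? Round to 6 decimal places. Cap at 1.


bound = min(1, sigma^2/(n*eps^2))
sigma^2 = 2.7^2 = 7.29
n*eps^2 = 238 * 2.41^2 = 238 * 5.8081 = 1382.3278
sigma^2/(n*eps^2) = 7.29 / 1382.3278 ≈ 0.00527371

0.005274


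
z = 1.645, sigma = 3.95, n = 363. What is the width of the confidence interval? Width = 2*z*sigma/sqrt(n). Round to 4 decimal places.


width = 2*z*sigma/sqrt(n)
2*z*sigma = 2 * 1.645 * 3.95 = 12.9955
sqrt(363) ≈ 19.052559
width = 12.9955 / 19.052559 ≈ 0.682087

0.6821


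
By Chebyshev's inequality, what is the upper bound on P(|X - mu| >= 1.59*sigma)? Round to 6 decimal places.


P <= 1/k^2
k^2 = 1.59^2 = 2.5281
1/k^2 = 1 / 2.5281 ≈ 0.39555397

0.395554


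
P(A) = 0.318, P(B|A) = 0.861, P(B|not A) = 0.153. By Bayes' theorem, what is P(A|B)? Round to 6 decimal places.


P(A|B) = P(B|A)*P(A) / P(B), P(B) = P(B|A)*P(A) + P(B|not A)*P(not A)
P(B|A)*P(A) = 0.861 * 0.318 = 0.273798
P(B|not A)*P(not A) = 0.153 * 0.682 = 0.104346
P(B) = 0.273798 + 0.104346 = 0.378144
P(A|B) = 0.273798 / 0.378144 ≈ 0.72405750

0.724058


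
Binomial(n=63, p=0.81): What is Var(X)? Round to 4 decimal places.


Var = n*p*(1-p) = 63 * 0.81 * 0.19 = 9.6957

9.6957


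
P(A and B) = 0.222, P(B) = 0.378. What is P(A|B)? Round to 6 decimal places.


P(A|B) = P(A and B) / P(B) = 0.222 / 0.378 = 37/63 ≈ 0.58730159

0.587302


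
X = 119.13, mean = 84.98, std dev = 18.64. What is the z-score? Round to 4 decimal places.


z = (X - mu) / sigma
X - mu = 119.13 - 84.98 = 34.15
z = 34.15 / 18.64 = 3415/1864 ≈ 1.832082

1.8321


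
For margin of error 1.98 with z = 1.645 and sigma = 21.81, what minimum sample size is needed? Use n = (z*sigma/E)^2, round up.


z*sigma/E = 1.645 * 21.81 / 1.98 ≈ 18.119924
(z*sigma/E)^2 ≈ 328.331655
round up: n = 329

329


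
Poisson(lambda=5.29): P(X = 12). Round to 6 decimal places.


P = e^(-lam) * lam^k / k!
e^(-5.29) ≈ 0.005041760
lam^k = 5.29^12 ≈ 480250763.996502
k! = 12! = 479001600
P = 0.005041760 * 480250763.996502 / 479001600 ≈ 0.005055

0.005055


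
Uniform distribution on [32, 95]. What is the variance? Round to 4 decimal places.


Var = (b-a)^2 / 12
(b-a)^2 = (95 - 32)^2 = 3969
Var = 3969/12 = 330.75

330.7500


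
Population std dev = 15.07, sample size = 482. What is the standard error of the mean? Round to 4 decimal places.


SE = sigma / sqrt(n)
sqrt(482) ≈ 21.954498
SE = 15.07 / 21.954498 ≈ 0.686420

0.6864


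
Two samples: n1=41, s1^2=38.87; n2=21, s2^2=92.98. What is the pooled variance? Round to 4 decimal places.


sp^2 = ((n1-1)*s1^2 + (n2-1)*s2^2)/(n1+n2-2)
(n1-1)*s1^2 = 40 * 38.87 = 1554.8
(n2-1)*s2^2 = 20 * 92.98 = 1859.6
numerator = 1554.8 + 1859.6 = 3414.4
n1+n2-2 = 60
sp^2 = 3414.4 / 60 = 4268/75 ≈ 56.906667

56.9067


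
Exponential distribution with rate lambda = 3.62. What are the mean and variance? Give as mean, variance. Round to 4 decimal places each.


mean = 1/lam, var = 1/lam^2
mean = 1 / 3.62 = 50/181 ≈ 0.276243
lam^2 = 3.62^2 = 13.1044
var = 1 / 13.1044 ≈ 0.076310

0.2762, 0.0763


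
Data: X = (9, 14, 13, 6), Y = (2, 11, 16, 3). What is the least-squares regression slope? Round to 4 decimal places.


b = sum((xi-xbar)(yi-ybar)) / sum((xi-xbar)^2)
n = 4, xbar = 42/4 = 10.5, ybar = 32/4 = 8
Sxy = sum((xi-xbar)(yi-ybar)) = 62
Sxx = sum((xi-xbar)^2) = 41
b = Sxy / Sxx = 62/41 ≈ 1.512195

1.5122


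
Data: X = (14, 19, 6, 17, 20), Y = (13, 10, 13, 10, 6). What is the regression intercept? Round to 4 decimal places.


a = ybar - b*xbar, where b = sum((xi-xbar)(yi-ybar)) / sum((xi-xbar)^2)
n = 5, xbar = 76/5 = 15.2, ybar = 52/5 = 10.4
Sxy = sum((xi-xbar)(yi-ybar)) = -50.4
Sxx = sum((xi-xbar)^2) = 126.8
b = Sxy / Sxx = -126/317 ≈ -0.397476
a = 10.4 - (-0.397476) * 15.2 = 5212/317 ≈ 16.441640

16.4416


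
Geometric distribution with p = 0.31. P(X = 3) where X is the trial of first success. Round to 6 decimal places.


P = (1-p)^(k-1) * p
(1-p)^(k-1) = 0.69^2 = 0.4761
P = 0.4761 * 0.31 = 0.147591

0.147591


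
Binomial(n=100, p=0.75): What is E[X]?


E[X] = n*p = 100 * 0.75 = 75

75


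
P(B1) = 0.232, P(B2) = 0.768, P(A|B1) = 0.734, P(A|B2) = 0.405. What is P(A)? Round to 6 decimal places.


P(A) = P(A|B1)*P(B1) + P(A|B2)*P(B2)
P(A|B1)*P(B1) = 0.734 * 0.232 = 0.170288
P(A|B2)*P(B2) = 0.405 * 0.768 = 0.31104
P(A) = 0.170288 + 0.31104 = 0.481328

0.481328


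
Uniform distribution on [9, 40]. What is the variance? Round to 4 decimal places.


Var = (b-a)^2 / 12
(b-a)^2 = (40 - 9)^2 = 961
Var = 961/12 ≈ 80.083333

80.0833


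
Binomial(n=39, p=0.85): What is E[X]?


E[X] = n*p = 39 * 0.85 = 33.15

33.15


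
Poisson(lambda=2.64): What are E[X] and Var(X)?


E[X] = Var(X) = lambda = 2.64

2.64, 2.64


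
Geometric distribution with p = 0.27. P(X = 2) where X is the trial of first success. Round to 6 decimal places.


P = (1-p)^(k-1) * p
(1-p)^(k-1) = 0.73^1 = 0.73
P = 0.73 * 0.27 = 0.1971

0.197100


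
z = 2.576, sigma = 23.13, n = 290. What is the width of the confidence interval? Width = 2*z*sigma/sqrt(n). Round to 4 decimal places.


width = 2*z*sigma/sqrt(n)
2*z*sigma = 2 * 2.576 * 23.13 = 119.16576
sqrt(290) ≈ 17.029386
width = 119.16576 / 17.029386 ≈ 6.997654

6.9977


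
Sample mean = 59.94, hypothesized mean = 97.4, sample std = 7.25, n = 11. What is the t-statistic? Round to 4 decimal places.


t = (xbar - mu0) / (s/sqrt(n))
xbar - mu0 = 59.94 - 97.4 = -37.46
sqrt(11) ≈ 3.31662479
s/sqrt(n) = 7.25 / 3.31662479 ≈ 2.18595725
t = -37.46 / 2.18595725 ≈ -17.136657

-17.1367


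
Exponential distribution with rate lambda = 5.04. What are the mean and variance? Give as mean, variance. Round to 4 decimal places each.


mean = 1/lam, var = 1/lam^2
mean = 1 / 5.04 = 25/126 ≈ 0.198413
lam^2 = 5.04^2 = 25.4016
var = 1 / 25.4016 ≈ 0.039368

0.1984, 0.0394


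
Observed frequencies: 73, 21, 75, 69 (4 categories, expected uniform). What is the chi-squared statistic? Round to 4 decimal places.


chi2 = sum((O-E)^2/E), E = total/4
total = 238, E = 238/4 = 59.5
(73 - 59.5)^2 / 59.5 = 182.25 / 59.5 = 729/238 ≈ 3.063025
(21 - 59.5)^2 / 59.5 = 1482.25 / 59.5 = 847/34 ≈ 24.911765
(75 - 59.5)^2 / 59.5 = 240.25 / 59.5 = 961/238 ≈ 4.037815
(69 - 59.5)^2 / 59.5 = 90.25 / 59.5 = 361/238 ≈ 1.516807
chi2 = 570/17 ≈ 33.529412

33.5294


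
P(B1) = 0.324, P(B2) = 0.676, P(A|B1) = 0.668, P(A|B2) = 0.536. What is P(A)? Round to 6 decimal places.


P(A) = P(A|B1)*P(B1) + P(A|B2)*P(B2)
P(A|B1)*P(B1) = 0.668 * 0.324 = 0.216432
P(A|B2)*P(B2) = 0.536 * 0.676 = 0.362336
P(A) = 0.216432 + 0.362336 = 0.578768

0.578768


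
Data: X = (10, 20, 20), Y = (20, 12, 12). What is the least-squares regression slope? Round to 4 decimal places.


b = sum((xi-xbar)(yi-ybar)) / sum((xi-xbar)^2)
n = 3, xbar = 50/3 ≈ 16.666667, ybar = 44/3 ≈ 14.666667
Sxy = sum((xi-xbar)(yi-ybar)) = -160/3 ≈ -53.333333
Sxx = sum((xi-xbar)^2) = 200/3 ≈ 66.666667
b = Sxy / Sxx = -0.8

-0.8000


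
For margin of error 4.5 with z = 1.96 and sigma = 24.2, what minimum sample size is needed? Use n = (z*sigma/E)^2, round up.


z*sigma/E = 1.96 * 24.2 / 4.5 = 11858/1125 ≈ 10.540444
(z*sigma/E)^2 ≈ 111.100969
round up: n = 112

112


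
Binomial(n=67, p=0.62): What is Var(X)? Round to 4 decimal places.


Var = n*p*(1-p) = 67 * 0.62 * 0.38 = 15.7852

15.7852


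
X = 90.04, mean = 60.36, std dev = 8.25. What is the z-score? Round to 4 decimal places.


z = (X - mu) / sigma
X - mu = 90.04 - 60.36 = 29.68
z = 29.68 / 8.25 = 2968/825 ≈ 3.597576

3.5976


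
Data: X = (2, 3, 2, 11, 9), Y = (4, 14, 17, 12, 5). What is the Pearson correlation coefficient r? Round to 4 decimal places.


r = sum((xi-xbar)(yi-ybar)) / sqrt(sum((xi-xbar)^2) * sum((yi-ybar)^2))
n = 5, xbar = 27/5 = 5.4, ybar = 52/5 = 10.4
Sxy = sum((xi-xbar)(yi-ybar)) = -19.8
Sxx = sum((xi-xbar)^2) = 73.2
Syy = sum((yi-ybar)^2) = 129.2
sqrt(Sxx*Syy) ≈ 97.249370
r = Sxy / sqrt(Sxx*Syy) = -19.8 / 97.249370 ≈ -0.203600

-0.2036


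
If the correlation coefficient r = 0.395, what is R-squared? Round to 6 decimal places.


R^2 = r^2 = (0.395)^2 = 0.156025

0.156025


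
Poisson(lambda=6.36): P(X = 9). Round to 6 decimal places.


P = e^(-lam) * lam^k / k!
e^(-6.36) ≈ 0.001729367
lam^k = 6.36^9 ≈ 17026055.347226
k! = 9! = 362880
P = 0.001729367 * 17026055.347226 / 362880 ≈ 0.081141

0.081141


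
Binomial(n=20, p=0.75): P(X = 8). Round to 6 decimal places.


P = C(n,k) * p^k * (1-p)^(n-k)
C(20,8) = 125970
p^k = 0.75^8 ≈ 0.1001129
(1-p)^(n-k) = 0.25^12 ≈ 0.00000005960464
P = 125970 * 0.1001129 * 0.00000005960464 ≈ 0.000752

0.000752


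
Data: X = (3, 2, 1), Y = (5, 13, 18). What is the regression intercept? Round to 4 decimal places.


a = ybar - b*xbar, where b = sum((xi-xbar)(yi-ybar)) / sum((xi-xbar)^2)
n = 3, xbar = 6/3 = 2, ybar = 36/3 = 12
Sxy = sum((xi-xbar)(yi-ybar)) = -13
Sxx = sum((xi-xbar)^2) = 2
b = Sxy / Sxx = -6.5
a = 12 - (-6.5) * 2 = 25

25.0000


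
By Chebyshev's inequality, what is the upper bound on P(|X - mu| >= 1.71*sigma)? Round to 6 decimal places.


P <= 1/k^2
k^2 = 1.71^2 = 2.9241
1/k^2 = 1 / 2.9241 ≈ 0.34198557

0.341986


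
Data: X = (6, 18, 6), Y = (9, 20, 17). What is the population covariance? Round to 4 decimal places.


Cov = (1/n)*sum((xi-xbar)(yi-ybar))
n = 3, xbar = 30/3 = 10, ybar = 46/3 ≈ 15.333333
sum((xi-xbar)(yi-ybar)) = 56
Cov = 56 / 3 = 56/3 ≈ 18.666667

18.6667


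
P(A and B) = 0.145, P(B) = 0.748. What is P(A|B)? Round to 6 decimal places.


P(A|B) = P(A and B) / P(B) = 0.145 / 0.748 = 145/748 ≈ 0.19385027

0.193850


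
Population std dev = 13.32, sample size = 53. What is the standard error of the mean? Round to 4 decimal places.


SE = sigma / sqrt(n)
sqrt(53) ≈ 7.280110
SE = 13.32 / 7.280110 ≈ 1.829643

1.8296


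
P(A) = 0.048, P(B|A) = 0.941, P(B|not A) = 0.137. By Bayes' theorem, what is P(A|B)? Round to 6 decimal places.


P(A|B) = P(B|A)*P(A) / P(B), P(B) = P(B|A)*P(A) + P(B|not A)*P(not A)
P(B|A)*P(A) = 0.941 * 0.048 = 0.045168
P(B|not A)*P(not A) = 0.137 * 0.952 = 0.130424
P(B) = 0.045168 + 0.130424 = 0.175592
P(A|B) = 0.045168 / 0.175592 ≈ 0.25723268

0.257233


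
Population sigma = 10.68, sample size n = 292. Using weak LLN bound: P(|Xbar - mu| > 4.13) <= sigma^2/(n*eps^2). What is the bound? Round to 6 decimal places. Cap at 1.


bound = min(1, sigma^2/(n*eps^2))
sigma^2 = 10.68^2 = 114.0624
n*eps^2 = 292 * 4.13^2 = 292 * 17.0569 = 4980.6148
sigma^2/(n*eps^2) = 114.0624 / 4980.6148 ≈ 0.02290127

0.022901


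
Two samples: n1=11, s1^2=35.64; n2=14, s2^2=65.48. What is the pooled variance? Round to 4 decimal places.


sp^2 = ((n1-1)*s1^2 + (n2-1)*s2^2)/(n1+n2-2)
(n1-1)*s1^2 = 10 * 35.64 = 356.4
(n2-1)*s2^2 = 13 * 65.48 = 851.24
numerator = 356.4 + 851.24 = 1207.64
n1+n2-2 = 23
sp^2 = 1207.64 / 23 = 30191/575 ≈ 52.506087

52.5061


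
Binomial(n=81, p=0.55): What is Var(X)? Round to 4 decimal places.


Var = n*p*(1-p) = 81 * 0.55 * 0.45 = 20.0475

20.0475


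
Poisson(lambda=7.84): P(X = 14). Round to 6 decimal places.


P = e^(-lam) * lam^k / k!
e^(-7.84) ≈ 0.0003936690
lam^k = 7.84^14 ≈ 3314552311325.337486
k! = 14! = 87178291200
P = 0.0003936690 * 3314552311325.337486 / 87178291200 ≈ 0.014967

0.014967


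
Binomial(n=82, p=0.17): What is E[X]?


E[X] = n*p = 82 * 0.17 = 13.94

13.94


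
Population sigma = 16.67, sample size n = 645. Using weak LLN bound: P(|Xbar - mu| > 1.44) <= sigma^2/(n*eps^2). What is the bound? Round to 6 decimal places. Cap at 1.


bound = min(1, sigma^2/(n*eps^2))
sigma^2 = 16.67^2 = 277.8889
n*eps^2 = 645 * 1.44^2 = 645 * 2.0736 = 1337.472
sigma^2/(n*eps^2) = 277.8889 / 1337.472 ≈ 0.20777175

0.207772


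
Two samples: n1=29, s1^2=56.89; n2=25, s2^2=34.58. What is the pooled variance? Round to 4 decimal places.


sp^2 = ((n1-1)*s1^2 + (n2-1)*s2^2)/(n1+n2-2)
(n1-1)*s1^2 = 28 * 56.89 = 1592.92
(n2-1)*s2^2 = 24 * 34.58 = 829.92
numerator = 1592.92 + 829.92 = 2422.84
n1+n2-2 = 52
sp^2 = 2422.84 / 52 = 60571/1300 ≈ 46.593077

46.5931


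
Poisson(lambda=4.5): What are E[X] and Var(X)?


E[X] = Var(X) = lambda = 4.5

4.5, 4.5


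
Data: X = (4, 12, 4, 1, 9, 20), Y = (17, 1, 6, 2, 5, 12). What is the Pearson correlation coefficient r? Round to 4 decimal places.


r = sum((xi-xbar)(yi-ybar)) / sqrt(sum((xi-xbar)^2) * sum((yi-ybar)^2))
n = 6, xbar = 50/6 = 25/3 ≈ 8.333333, ybar = 43/6 ≈ 7.166667
Sxy = sum((xi-xbar)(yi-ybar)) = 98/3 ≈ 32.666667
Sxx = sum((xi-xbar)^2) = 724/3 ≈ 241.333333
Syy = sum((yi-ybar)^2) = 1145/6 ≈ 190.833333
sqrt(Sxx*Syy) ≈ 214.602993
r = Sxy / sqrt(Sxx*Syy) = 32.666667 / 214.602993 ≈ 0.152219

0.1522


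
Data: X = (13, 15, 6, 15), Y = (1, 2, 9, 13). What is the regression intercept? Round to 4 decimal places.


a = ybar - b*xbar, where b = sum((xi-xbar)(yi-ybar)) / sum((xi-xbar)^2)
n = 4, xbar = 49/4 = 12.25, ybar = 25/4 = 6.25
Sxy = sum((xi-xbar)(yi-ybar)) = -14.25
Sxx = sum((xi-xbar)^2) = 54.75
b = Sxy / Sxx = -19/73 ≈ -0.260274
a = 6.25 - (-0.260274) * 12.25 = 689/73 ≈ 9.438356

9.4384


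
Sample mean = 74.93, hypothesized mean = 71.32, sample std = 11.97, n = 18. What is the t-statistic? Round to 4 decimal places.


t = (xbar - mu0) / (s/sqrt(n))
xbar - mu0 = 74.93 - 71.32 = 3.61
sqrt(18) ≈ 4.24264069
s/sqrt(n) = 11.97 / 4.24264069 ≈ 2.82135606
t = 3.61 / 2.82135606 ≈ 1.279527

1.2795


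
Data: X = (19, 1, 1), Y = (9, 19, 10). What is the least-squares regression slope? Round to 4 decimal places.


b = sum((xi-xbar)(yi-ybar)) / sum((xi-xbar)^2)
n = 3, xbar = 21/3 = 7, ybar = 38/3 ≈ 12.666667
Sxy = sum((xi-xbar)(yi-ybar)) = -66
Sxx = sum((xi-xbar)^2) = 216
b = Sxy / Sxx = -11/36 ≈ -0.305556

-0.3056


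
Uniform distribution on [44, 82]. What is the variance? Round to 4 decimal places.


Var = (b-a)^2 / 12
(b-a)^2 = (82 - 44)^2 = 1444
Var = 1444/12 ≈ 120.333333

120.3333


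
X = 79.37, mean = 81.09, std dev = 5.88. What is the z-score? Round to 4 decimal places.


z = (X - mu) / sigma
X - mu = 79.37 - 81.09 = -1.72
z = -1.72 / 5.88 = -43/147 ≈ -0.292517

-0.2925


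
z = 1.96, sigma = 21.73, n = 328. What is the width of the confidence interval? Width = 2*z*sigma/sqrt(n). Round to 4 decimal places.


width = 2*z*sigma/sqrt(n)
2*z*sigma = 2 * 1.96 * 21.73 = 85.1816
sqrt(328) ≈ 18.110770
width = 85.1816 / 18.110770 ≈ 4.703367

4.7034


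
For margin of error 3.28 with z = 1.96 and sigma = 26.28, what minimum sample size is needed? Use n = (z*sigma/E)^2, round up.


z*sigma/E = 1.96 * 26.28 / 3.28 = 32193/2050 ≈ 15.703902
(z*sigma/E)^2 ≈ 246.612552
round up: n = 247

247


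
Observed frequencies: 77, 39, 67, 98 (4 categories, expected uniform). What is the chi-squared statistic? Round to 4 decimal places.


chi2 = sum((O-E)^2/E), E = total/4
total = 281, E = 281/4 = 70.25
(77 - 70.25)^2 / 70.25 = 45.5625 / 70.25 = 729/1124 ≈ 0.648577
(39 - 70.25)^2 / 70.25 = 976.5625 / 70.25 = 15625/1124 ≈ 13.901246
(67 - 70.25)^2 / 70.25 = 10.5625 / 70.25 = 169/1124 ≈ 0.150356
(98 - 70.25)^2 / 70.25 = 770.0625 / 70.25 = 12321/1124 ≈ 10.961744
chi2 = 7211/281 ≈ 25.661922

25.6619


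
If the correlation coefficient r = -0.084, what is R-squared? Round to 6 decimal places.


R^2 = r^2 = (-0.084)^2 = 0.007056

0.007056


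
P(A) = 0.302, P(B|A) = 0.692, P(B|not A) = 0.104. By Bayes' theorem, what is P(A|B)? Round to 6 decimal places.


P(A|B) = P(B|A)*P(A) / P(B), P(B) = P(B|A)*P(A) + P(B|not A)*P(not A)
P(B|A)*P(A) = 0.692 * 0.302 = 0.208984
P(B|not A)*P(not A) = 0.104 * 0.698 = 0.072592
P(B) = 0.208984 + 0.072592 = 0.281576
P(A|B) = 0.208984 / 0.281576 ≈ 0.74219394

0.742194


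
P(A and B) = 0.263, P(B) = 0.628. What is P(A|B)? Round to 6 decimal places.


P(A|B) = P(A and B) / P(B) = 0.263 / 0.628 = 263/628 ≈ 0.41878981

0.418790


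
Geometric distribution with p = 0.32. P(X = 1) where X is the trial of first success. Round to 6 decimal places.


P = (1-p)^(k-1) * p
(1-p)^(k-1) = 0.68^0 = 1
P = 1 * 0.32 = 0.32

0.320000


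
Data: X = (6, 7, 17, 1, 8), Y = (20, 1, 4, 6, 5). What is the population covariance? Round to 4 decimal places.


Cov = (1/n)*sum((xi-xbar)(yi-ybar))
n = 5, xbar = 39/5 = 7.8, ybar = 36/5 = 7.2
sum((xi-xbar)(yi-ybar)) = -39.8
Cov = -39.8 / 5 = -7.96

-7.9600


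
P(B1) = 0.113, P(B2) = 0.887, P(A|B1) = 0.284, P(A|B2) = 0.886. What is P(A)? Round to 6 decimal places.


P(A) = P(A|B1)*P(B1) + P(A|B2)*P(B2)
P(A|B1)*P(B1) = 0.284 * 0.113 = 0.032092
P(A|B2)*P(B2) = 0.886 * 0.887 = 0.785882
P(A) = 0.032092 + 0.785882 = 0.817974

0.817974


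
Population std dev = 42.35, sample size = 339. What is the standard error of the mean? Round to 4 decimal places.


SE = sigma / sqrt(n)
sqrt(339) ≈ 18.411953
SE = 42.35 / 18.411953 ≈ 2.300136

2.3001


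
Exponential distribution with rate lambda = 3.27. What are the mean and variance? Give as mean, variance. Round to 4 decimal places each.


mean = 1/lam, var = 1/lam^2
mean = 1 / 3.27 = 100/327 ≈ 0.305810
lam^2 = 3.27^2 = 10.6929
var = 1 / 10.6929 ≈ 0.093520

0.3058, 0.0935


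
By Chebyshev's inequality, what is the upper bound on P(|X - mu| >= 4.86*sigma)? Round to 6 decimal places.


P <= 1/k^2
k^2 = 4.86^2 = 23.6196
1/k^2 = 1 / 23.6196 ≈ 0.04233772

0.042338


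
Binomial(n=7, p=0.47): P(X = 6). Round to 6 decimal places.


P = C(n,k) * p^k * (1-p)^(n-k)
C(7,6) = 7
p^k = 0.47^6 ≈ 0.01077922
(1-p)^(n-k) = 0.53^1 = 0.53
P = 7 * 0.01077922 * 0.53 ≈ 0.039991

0.039991


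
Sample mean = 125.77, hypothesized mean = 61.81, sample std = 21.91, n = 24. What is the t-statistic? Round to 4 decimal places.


t = (xbar - mu0) / (s/sqrt(n))
xbar - mu0 = 125.77 - 61.81 = 63.96
sqrt(24) ≈ 4.89897949
s/sqrt(n) = 21.91 / 4.89897949 ≈ 4.47236002
t = 63.96 / 4.47236002 ≈ 14.301174

14.3012


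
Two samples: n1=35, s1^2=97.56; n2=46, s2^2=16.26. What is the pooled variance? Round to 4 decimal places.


sp^2 = ((n1-1)*s1^2 + (n2-1)*s2^2)/(n1+n2-2)
(n1-1)*s1^2 = 34 * 97.56 = 3317.04
(n2-1)*s2^2 = 45 * 16.26 = 731.7
numerator = 3317.04 + 731.7 = 4048.74
n1+n2-2 = 79
sp^2 = 4048.74 / 79 = 202437/3950 ≈ 51.249873

51.2499


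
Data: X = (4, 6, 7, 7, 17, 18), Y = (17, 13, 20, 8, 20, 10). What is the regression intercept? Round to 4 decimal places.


a = ybar - b*xbar, where b = sum((xi-xbar)(yi-ybar)) / sum((xi-xbar)^2)
n = 6, xbar = 59/6 ≈ 9.833333, ybar = 88/6 = 44/3 ≈ 14.666667
Sxy = sum((xi-xbar)(yi-ybar)) = -10/3 ≈ -3.333333
Sxx = sum((xi-xbar)^2) = 1097/6 ≈ 182.833333
b = Sxy / Sxx = -20/1097 ≈ -0.018232
a = 14.666667 - (-0.018232) * 9.833333 = 16286/1097 ≈ 14.845943

14.8459


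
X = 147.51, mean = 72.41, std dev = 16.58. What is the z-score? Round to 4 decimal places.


z = (X - mu) / sigma
X - mu = 147.51 - 72.41 = 75.1
z = 75.1 / 16.58 = 3755/829 ≈ 4.529554

4.5296


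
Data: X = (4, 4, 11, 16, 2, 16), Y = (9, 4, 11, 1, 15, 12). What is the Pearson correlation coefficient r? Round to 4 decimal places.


r = sum((xi-xbar)(yi-ybar)) / sqrt(sum((xi-xbar)^2) * sum((yi-ybar)^2))
n = 6, xbar = 53/6 ≈ 8.833333, ybar = 52/6 = 26/3 ≈ 8.666667
Sxy = sum((xi-xbar)(yi-ybar)) = -145/3 ≈ -48.333333
Sxx = sum((xi-xbar)^2) = 1205/6 ≈ 200.833333
Syy = sum((yi-ybar)^2) = 412/3 ≈ 137.333333
sqrt(Sxx*Syy) ≈ 166.075619
r = Sxy / sqrt(Sxx*Syy) = -48.333333 / 166.075619 ≈ -0.291032

-0.2910


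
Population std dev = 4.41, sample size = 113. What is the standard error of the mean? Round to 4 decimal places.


SE = sigma / sqrt(n)
sqrt(113) ≈ 10.630146
SE = 4.41 / 10.630146 ≈ 0.414858

0.4149


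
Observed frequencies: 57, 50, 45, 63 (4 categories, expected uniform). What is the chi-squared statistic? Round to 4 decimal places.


chi2 = sum((O-E)^2/E), E = total/4
total = 215, E = 215/4 = 53.75
(57 - 53.75)^2 / 53.75 = 10.5625 / 53.75 = 169/860 ≈ 0.196512
(50 - 53.75)^2 / 53.75 = 14.0625 / 53.75 = 45/172 ≈ 0.261628
(45 - 53.75)^2 / 53.75 = 76.5625 / 53.75 = 245/172 ≈ 1.424419
(63 - 53.75)^2 / 53.75 = 85.5625 / 53.75 = 1369/860 ≈ 1.591860
chi2 = 747/215 ≈ 3.474419

3.4744


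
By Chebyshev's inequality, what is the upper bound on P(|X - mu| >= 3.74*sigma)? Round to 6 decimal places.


P <= 1/k^2
k^2 = 3.74^2 = 13.9876
1/k^2 = 1 / 13.9876 ≈ 0.07149189

0.071492


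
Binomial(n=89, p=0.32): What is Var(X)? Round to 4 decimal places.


Var = n*p*(1-p) = 89 * 0.32 * 0.68 = 19.3664

19.3664


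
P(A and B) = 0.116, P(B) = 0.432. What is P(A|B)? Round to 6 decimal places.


P(A|B) = P(A and B) / P(B) = 0.116 / 0.432 = 29/108 ≈ 0.26851852

0.268519


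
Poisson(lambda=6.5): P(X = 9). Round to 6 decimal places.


P = e^(-lam) * lam^k / k!
e^(-6.5) ≈ 0.001503439
lam^k = 6.5^9 ≈ 20711912.837891
k! = 9! = 362880
P = 0.001503439 * 20711912.837891 / 362880 ≈ 0.085811

0.085811


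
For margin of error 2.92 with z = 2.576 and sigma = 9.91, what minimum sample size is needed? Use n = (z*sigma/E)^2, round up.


z*sigma/E = 2.576 * 9.91 / 2.92 ≈ 8.742521
(z*sigma/E)^2 ≈ 76.431666
round up: n = 77

77


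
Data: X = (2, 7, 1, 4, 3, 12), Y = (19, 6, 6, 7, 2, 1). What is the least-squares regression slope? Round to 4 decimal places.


b = sum((xi-xbar)(yi-ybar)) / sum((xi-xbar)^2)
n = 6, xbar = 29/6 ≈ 4.833333, ybar = 41/6 ≈ 6.833333
Sxy = sum((xi-xbar)(yi-ybar)) = -397/6 ≈ -66.166667
Sxx = sum((xi-xbar)^2) = 497/6 ≈ 82.833333
b = Sxy / Sxx = -397/497 ≈ -0.798793

-0.7988


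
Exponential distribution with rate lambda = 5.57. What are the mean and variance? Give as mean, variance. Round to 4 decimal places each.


mean = 1/lam, var = 1/lam^2
mean = 1 / 5.57 = 100/557 ≈ 0.179533
lam^2 = 5.57^2 = 31.0249
var = 1 / 31.0249 ≈ 0.032232

0.1795, 0.0322


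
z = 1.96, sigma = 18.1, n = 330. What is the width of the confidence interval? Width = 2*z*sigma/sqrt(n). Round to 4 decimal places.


width = 2*z*sigma/sqrt(n)
2*z*sigma = 2 * 1.96 * 18.1 = 70.952
sqrt(330) ≈ 18.165902
width = 70.952 / 18.165902 ≈ 3.905779

3.9058


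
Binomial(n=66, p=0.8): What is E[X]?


E[X] = n*p = 66 * 0.8 = 52.8

52.8


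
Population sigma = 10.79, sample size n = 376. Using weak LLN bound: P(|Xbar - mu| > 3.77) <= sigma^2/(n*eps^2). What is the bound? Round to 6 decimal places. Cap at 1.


bound = min(1, sigma^2/(n*eps^2))
sigma^2 = 10.79^2 = 116.4241
n*eps^2 = 376 * 3.77^2 = 376 * 14.2129 = 5344.0504
sigma^2/(n*eps^2) = 116.4241 / 5344.0504 ≈ 0.02178574

0.021786


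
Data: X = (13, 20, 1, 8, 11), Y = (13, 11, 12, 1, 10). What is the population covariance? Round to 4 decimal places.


Cov = (1/n)*sum((xi-xbar)(yi-ybar))
n = 5, xbar = 53/5 = 10.6, ybar = 47/5 = 9.4
sum((xi-xbar)(yi-ybar)) = 20.8
Cov = 20.8 / 5 = 4.16

4.1600


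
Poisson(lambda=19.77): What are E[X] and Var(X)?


E[X] = Var(X) = lambda = 19.77

19.77, 19.77


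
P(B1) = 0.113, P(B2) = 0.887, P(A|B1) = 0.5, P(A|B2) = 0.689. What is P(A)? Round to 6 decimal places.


P(A) = P(A|B1)*P(B1) + P(A|B2)*P(B2)
P(A|B1)*P(B1) = 0.5 * 0.113 = 0.0565
P(A|B2)*P(B2) = 0.689 * 0.887 = 0.611143
P(A) = 0.0565 + 0.611143 = 0.667643

0.667643


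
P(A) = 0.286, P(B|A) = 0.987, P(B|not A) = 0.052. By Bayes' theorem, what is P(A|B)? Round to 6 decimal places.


P(A|B) = P(B|A)*P(A) / P(B), P(B) = P(B|A)*P(A) + P(B|not A)*P(not A)
P(B|A)*P(A) = 0.987 * 0.286 = 0.282282
P(B|not A)*P(not A) = 0.052 * 0.714 = 0.037128
P(B) = 0.282282 + 0.037128 = 0.31941
P(A|B) = 0.282282 / 0.31941 = 517/585 ≈ 0.88376068

0.883761


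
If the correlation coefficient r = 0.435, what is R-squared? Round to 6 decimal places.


R^2 = r^2 = (0.435)^2 = 0.189225

0.189225


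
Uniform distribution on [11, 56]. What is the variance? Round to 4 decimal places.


Var = (b-a)^2 / 12
(b-a)^2 = (56 - 11)^2 = 2025
Var = 2025/12 = 168.75

168.7500


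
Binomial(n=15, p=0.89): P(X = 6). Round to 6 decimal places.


P = C(n,k) * p^k * (1-p)^(n-k)
C(15,6) = 5005
p^k = 0.89^6 ≈ 0.4969813
(1-p)^(n-k) = 0.11^9 ≈ 0.000000002357948
P = 5005 * 0.4969813 * 0.000000002357948 ≈ 0.000006

0.000006


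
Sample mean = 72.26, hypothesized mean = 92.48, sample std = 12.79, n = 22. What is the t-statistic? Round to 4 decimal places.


t = (xbar - mu0) / (s/sqrt(n))
xbar - mu0 = 72.26 - 92.48 = -20.22
sqrt(22) ≈ 4.69041576
s/sqrt(n) = 12.79 / 4.69041576 ≈ 2.72683716
t = -20.22 / 2.72683716 ≈ -7.415184

-7.4152


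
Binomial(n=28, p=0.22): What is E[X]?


E[X] = n*p = 28 * 0.22 = 6.16

6.16


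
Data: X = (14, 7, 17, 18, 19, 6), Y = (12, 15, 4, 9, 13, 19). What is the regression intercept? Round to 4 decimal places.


a = ybar - b*xbar, where b = sum((xi-xbar)(yi-ybar)) / sum((xi-xbar)^2)
n = 6, xbar = 81/6 = 13.5, ybar = 72/6 = 12
Sxy = sum((xi-xbar)(yi-ybar)) = -108
Sxx = sum((xi-xbar)^2) = 161.5
b = Sxy / Sxx = -216/323 ≈ -0.668731
a = 12 - (-0.668731) * 13.5 = 6792/323 ≈ 21.027864

21.0279


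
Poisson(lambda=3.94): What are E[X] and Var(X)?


E[X] = Var(X) = lambda = 3.94

3.94, 3.94


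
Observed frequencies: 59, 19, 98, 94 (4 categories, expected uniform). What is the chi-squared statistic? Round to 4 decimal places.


chi2 = sum((O-E)^2/E), E = total/4
total = 270, E = 270/4 = 67.5
(59 - 67.5)^2 / 67.5 = 72.25 / 67.5 = 289/270 ≈ 1.070370
(19 - 67.5)^2 / 67.5 = 2352.25 / 67.5 = 9409/270 ≈ 34.848148
(98 - 67.5)^2 / 67.5 = 930.25 / 67.5 = 3721/270 ≈ 13.781481
(94 - 67.5)^2 / 67.5 = 702.25 / 67.5 = 2809/270 ≈ 10.403704
chi2 = 8114/135 ≈ 60.103704

60.1037


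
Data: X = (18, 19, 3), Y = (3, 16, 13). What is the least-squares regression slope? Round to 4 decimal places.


b = sum((xi-xbar)(yi-ybar)) / sum((xi-xbar)^2)
n = 3, xbar = 40/3 ≈ 13.333333, ybar = 32/3 ≈ 10.666667
Sxy = sum((xi-xbar)(yi-ybar)) = -89/3 ≈ -29.666667
Sxx = sum((xi-xbar)^2) = 482/3 ≈ 160.666667
b = Sxy / Sxx = -89/482 ≈ -0.184647

-0.1846


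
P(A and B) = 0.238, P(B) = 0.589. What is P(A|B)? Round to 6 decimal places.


P(A|B) = P(A and B) / P(B) = 0.238 / 0.589 = 238/589 ≈ 0.40407470

0.404075


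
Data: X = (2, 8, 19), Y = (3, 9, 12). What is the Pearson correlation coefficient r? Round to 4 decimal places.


r = sum((xi-xbar)(yi-ybar)) / sqrt(sum((xi-xbar)^2) * sum((yi-ybar)^2))
n = 3, xbar = 29/3 ≈ 9.666667, ybar = 24/3 = 8
Sxy = sum((xi-xbar)(yi-ybar)) = 74
Sxx = sum((xi-xbar)^2) = 446/3 ≈ 148.666667
Syy = sum((yi-ybar)^2) = 42
sqrt(Sxx*Syy) ≈ 79.018985
r = Sxy / sqrt(Sxx*Syy) = 74 / 79.018985 ≈ 0.936484

0.9365


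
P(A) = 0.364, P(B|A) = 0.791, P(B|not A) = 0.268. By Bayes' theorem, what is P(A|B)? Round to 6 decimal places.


P(A|B) = P(B|A)*P(A) / P(B), P(B) = P(B|A)*P(A) + P(B|not A)*P(not A)
P(B|A)*P(A) = 0.791 * 0.364 = 0.287924
P(B|not A)*P(not A) = 0.268 * 0.636 = 0.170448
P(B) = 0.287924 + 0.170448 = 0.458372
P(A|B) = 0.287924 / 0.458372 ≈ 0.62814483

0.628145
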